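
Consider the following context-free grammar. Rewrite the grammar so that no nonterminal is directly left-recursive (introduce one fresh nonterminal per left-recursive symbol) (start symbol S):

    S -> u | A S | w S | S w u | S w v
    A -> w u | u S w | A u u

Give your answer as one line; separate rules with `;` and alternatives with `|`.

Left recursion appears on S, A.
For S: α = {w u, w v}, β = {u, A S, w S}. Rewrite as S → β S' and S' → α S' | ε.
For A: α = {u u}, β = {w u, u S w}. Rewrite as A → β A' and A' → α A' | ε.

S -> u S' | A S S' | w S S'; A -> w u A' | u S w A'; S' -> w u S' | w v S' | epsilon; A' -> u u A' | epsilon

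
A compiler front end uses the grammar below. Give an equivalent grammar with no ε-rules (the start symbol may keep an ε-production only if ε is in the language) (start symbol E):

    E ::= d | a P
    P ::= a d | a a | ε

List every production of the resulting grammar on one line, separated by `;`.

The nullable symbols are {P}.
ε ∉ L(G), so no ε-production is kept.
Add the nullable-subset variants: E → a P gives a P | a.

E ::= d | a P | a; P ::= a d | a a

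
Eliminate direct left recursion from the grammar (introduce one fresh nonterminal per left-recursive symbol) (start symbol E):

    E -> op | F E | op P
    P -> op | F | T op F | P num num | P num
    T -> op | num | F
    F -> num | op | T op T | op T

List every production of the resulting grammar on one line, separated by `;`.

P is directly left-recursive.
For P: α = {num num, num}, β = {op, F, T op F}. Rewrite as P → β P' and P' → α P' | ε.

E -> op | F E | op P; P -> op P' | F P' | T op F P'; T -> op | num | F; F -> num | op | T op T | op T; P' -> num num P' | num P' | ε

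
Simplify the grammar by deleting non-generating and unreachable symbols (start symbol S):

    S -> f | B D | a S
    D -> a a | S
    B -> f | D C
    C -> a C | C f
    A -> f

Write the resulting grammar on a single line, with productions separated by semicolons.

Generating nonterminals: {A, B, D, S}.
Reachable from S after that: {B, D, S}.
Removed useless symbols: {A, C} and every production mentioning them.

S -> f | B D | a S; D -> a a | S; B -> f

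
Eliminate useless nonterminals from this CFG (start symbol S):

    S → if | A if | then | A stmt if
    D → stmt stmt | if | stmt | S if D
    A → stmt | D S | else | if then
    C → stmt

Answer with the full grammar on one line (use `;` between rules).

S → if | A if | then | A stmt if; D → stmt stmt | if | stmt | S if D; A → stmt | D S | else | if then

Generating nonterminals: {A, C, D, S}.
Reachable from S after that: {A, D, S}.
Removed useless symbols: {C} and every production mentioning them.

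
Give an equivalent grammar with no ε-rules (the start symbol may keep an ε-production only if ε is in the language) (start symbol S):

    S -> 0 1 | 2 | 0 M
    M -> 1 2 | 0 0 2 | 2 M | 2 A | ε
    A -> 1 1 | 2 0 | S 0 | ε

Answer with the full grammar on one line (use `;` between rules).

Nullable nonterminals: {A, M}.
ε ∉ L(G), so no ε-production is kept.
Add the nullable-subset variants: S → 0 M gives 0 M | 0. M → 2 M gives 2 M | 2.

S -> 0 1 | 2 | 0 M | 0; M -> 1 2 | 0 0 2 | 2 M | 2 | 2 A; A -> 1 1 | 2 0 | S 0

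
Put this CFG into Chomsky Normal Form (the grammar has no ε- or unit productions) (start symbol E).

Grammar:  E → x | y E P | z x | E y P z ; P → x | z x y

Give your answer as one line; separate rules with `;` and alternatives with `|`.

Introduce a nonterminal for each terminal appearing in a rule of length ≥ 2: X1 → y, X2 → z, X3 → x.
Binarize each right-hand side of length ≥ 3 by chaining fresh nonterminals (Y1, Y2, …): affected rules were E → X1 E P; E → E X1 P X2; P → X2 X3 X1.

E → x | X1 Y1 | X2 X3 | E Y2; P → x | X2 Y4; X1 → y; X2 → z; X3 → x; Y1 → E P; Y2 → X1 Y3; Y3 → P X2; Y4 → X3 X1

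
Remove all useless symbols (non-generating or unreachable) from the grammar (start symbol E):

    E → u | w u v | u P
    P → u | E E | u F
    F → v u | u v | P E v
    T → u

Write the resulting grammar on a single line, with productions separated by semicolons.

E → u | w u v | u P; P → u | E E | u F; F → v u | u v | P E v

Generating nonterminals: {E, F, P, T}.
Reachable from E after that: {E, F, P}.
Removed useless symbols: {T} and every production mentioning them.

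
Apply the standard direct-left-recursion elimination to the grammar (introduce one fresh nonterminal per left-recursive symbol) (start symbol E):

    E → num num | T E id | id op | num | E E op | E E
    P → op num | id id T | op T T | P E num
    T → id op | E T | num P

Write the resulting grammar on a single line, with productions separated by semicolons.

Left recursion appears on E, P.
For E: α = {E op, E}, β = {num num, T E id, id op, num}. Rewrite as E → β E' and E' → α E' | ε.
For P: α = {E num}, β = {op num, id id T, op T T}. Rewrite as P → β P' and P' → α P' | ε.

E → num num E' | T E id E' | id op E' | num E'; P → op num P' | id id T P' | op T T P'; T → id op | E T | num P; E' → E op E' | E E' | ε; P' → E num P' | ε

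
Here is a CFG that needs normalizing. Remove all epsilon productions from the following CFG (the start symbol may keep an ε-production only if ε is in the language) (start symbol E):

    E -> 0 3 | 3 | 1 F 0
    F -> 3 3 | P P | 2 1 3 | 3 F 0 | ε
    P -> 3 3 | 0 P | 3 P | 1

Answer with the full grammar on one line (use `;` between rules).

The nullable symbols are {F}.
ε ∉ L(G), so no ε-production is kept.
Expand every rule over subsets of its nullable positions: E → 1 F 0 gives 1 F 0 | 1 0. F → 3 F 0 gives 3 F 0 | 3 0.

E -> 0 3 | 3 | 1 F 0 | 1 0; F -> 3 3 | P P | 2 1 3 | 3 F 0 | 3 0; P -> 3 3 | 0 P | 3 P | 1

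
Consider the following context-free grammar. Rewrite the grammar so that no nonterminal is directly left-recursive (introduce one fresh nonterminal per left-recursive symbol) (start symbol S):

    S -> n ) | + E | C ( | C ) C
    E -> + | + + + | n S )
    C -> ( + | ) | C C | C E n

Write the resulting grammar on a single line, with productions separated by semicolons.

C is directly left-recursive.
For C: α = {C, E n}, β = {( +, )}. Rewrite as C → β C' and C' → α C' | ε.

S -> n ) | + E | C ( | C ) C; E -> + | + + + | n S ); C -> ( + C' | ) C'; C' -> C C' | E n C' | ε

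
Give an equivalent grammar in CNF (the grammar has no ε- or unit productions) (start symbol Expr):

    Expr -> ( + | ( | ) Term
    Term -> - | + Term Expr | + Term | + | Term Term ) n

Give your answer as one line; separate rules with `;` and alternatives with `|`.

Expr -> X1 X2 | ( | X3 Term; Term -> - | X2 Y1 | X2 Term | + | Term Y2; X1 -> (; X2 -> +; X3 -> ); X4 -> n; Y1 -> Term Expr; Y2 -> Term Y3; Y3 -> X3 X4

Introduce a nonterminal for each terminal appearing in a rule of length ≥ 2: X1 → (, X2 → +, X3 → ), X4 → n.
Binarize each right-hand side of length ≥ 3 by chaining fresh nonterminals (Y1, Y2, …): affected rules were Term → X2 Term Expr; Term → Term Term X3 X4.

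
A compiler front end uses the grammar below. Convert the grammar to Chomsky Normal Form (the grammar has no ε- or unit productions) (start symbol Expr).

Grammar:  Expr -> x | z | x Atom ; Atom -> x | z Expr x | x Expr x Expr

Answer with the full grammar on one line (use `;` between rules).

Introduce a nonterminal for each terminal appearing in a rule of length ≥ 2: X1 → x, X2 → z.
Binarize each right-hand side of length ≥ 3 by chaining fresh nonterminals (Y1, Y2, …): affected rules were Atom → X2 Expr X1; Atom → X1 Expr X1 Expr.

Expr -> x | z | X1 Atom; Atom -> x | X2 Y1 | X1 Y2; X1 -> x; X2 -> z; Y1 -> Expr X1; Y2 -> Expr Y3; Y3 -> X1 Expr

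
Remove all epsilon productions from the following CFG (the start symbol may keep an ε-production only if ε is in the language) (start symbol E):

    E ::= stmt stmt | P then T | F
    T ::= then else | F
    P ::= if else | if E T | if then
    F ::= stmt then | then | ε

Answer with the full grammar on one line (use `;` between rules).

Nullable set = {E, F, T}.
ε ∈ L(G) since E is nullable, so keep E → ε.
Expand every rule over subsets of its nullable positions: E → P then T gives P then T | P then. P → if E T gives if E T | if E | if T | if.

E ::= stmt stmt | P then T | P then | F | ε; T ::= then else | F; P ::= if else | if E T | if E | if T | if | if then; F ::= stmt then | then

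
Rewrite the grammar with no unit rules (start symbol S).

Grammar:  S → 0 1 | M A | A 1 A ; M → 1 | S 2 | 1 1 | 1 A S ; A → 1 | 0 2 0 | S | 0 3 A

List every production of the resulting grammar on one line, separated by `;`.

S → 0 1 | M A | A 1 A; M → 1 | S 2 | 1 1 | 1 A S; A → 0 1 | M A | A 1 A | 1 | 0 2 0 | 0 3 A

Unit pairs: A ⇒* {S}.
Replace each nonterminal's rules with the union of the non-unit rules of every nonterminal it unit-derives.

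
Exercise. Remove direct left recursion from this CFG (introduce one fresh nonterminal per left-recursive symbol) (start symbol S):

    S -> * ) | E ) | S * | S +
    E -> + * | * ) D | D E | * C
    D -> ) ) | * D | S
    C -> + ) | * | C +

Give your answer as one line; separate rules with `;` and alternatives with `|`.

Left recursion appears on S, C.
For S: α = {*, +}, β = {* ), E )}. Rewrite as S → β S' and S' → α S' | ε.
For C: α = {+}, β = {+ ), *}. Rewrite as C → β C' and C' → α C' | ε.

S -> * ) S' | E ) S'; E -> + * | * ) D | D E | * C; D -> ) ) | * D | S; C -> + ) C' | * C'; S' -> * S' | + S' | epsilon; C' -> + C' | epsilon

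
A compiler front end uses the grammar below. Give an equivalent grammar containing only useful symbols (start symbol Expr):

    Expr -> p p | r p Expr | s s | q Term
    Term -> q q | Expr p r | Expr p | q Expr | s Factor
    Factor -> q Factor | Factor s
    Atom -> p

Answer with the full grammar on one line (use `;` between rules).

Generating nonterminals: {Atom, Expr, Term}.
Reachable from Expr after that: {Expr, Term}.
Removed useless symbols: {Atom, Factor} and every production mentioning them.

Expr -> p p | r p Expr | s s | q Term; Term -> q q | Expr p r | Expr p | q Expr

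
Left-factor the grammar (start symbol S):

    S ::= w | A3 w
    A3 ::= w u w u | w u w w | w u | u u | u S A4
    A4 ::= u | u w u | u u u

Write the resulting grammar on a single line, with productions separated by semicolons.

A3 has alternatives sharing prefix 'w u': factor to A3 → w u A3' with A3' → w u | w w | ε.
A3 has alternatives sharing prefix 'u': factor to A3 → u A3'' with A3'' → u | S A4.
A4 has alternatives sharing prefix 'u': factor to A4 → u A4' with A4' → ε | w u | u u.
A3' has alternatives sharing prefix 'w': factor to A3' → w A3''' with A3''' → u | w.

S ::= w | A3 w; A3 ::= w u A3' | u A3''; A4 ::= u A4'; A3' ::= epsilon | w A3'''; A3'' ::= u | S A4; A4' ::= epsilon | w u | u u; A3''' ::= u | w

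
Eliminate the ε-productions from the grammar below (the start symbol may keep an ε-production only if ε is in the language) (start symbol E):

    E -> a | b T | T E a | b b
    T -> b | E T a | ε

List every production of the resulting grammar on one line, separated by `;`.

Nullable nonterminals: {T}.
ε ∉ L(G), so no ε-production is kept.
Expand every rule over subsets of its nullable positions: E → b T gives b T | b. E → T E a gives T E a | E a. T → E T a gives E T a | E a.

E -> a | b T | b | T E a | E a | b b; T -> b | E T a | E a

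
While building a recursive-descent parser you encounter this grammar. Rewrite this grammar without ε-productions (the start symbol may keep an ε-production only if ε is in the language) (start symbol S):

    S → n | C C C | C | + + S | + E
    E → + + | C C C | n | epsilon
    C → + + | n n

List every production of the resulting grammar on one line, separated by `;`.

S → n | C C C | C | + + S | + E | +; E → + + | C C C | n; C → + + | n n

Nullable set = {E}.
ε ∉ L(G), so no ε-production is kept.
Add the nullable-subset variants: S → + E gives + E | +.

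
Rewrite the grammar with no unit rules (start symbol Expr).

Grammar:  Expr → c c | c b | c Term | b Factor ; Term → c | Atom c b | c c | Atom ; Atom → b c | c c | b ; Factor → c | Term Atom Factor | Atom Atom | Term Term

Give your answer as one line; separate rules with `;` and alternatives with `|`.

Unit pairs: Term ⇒* {Atom}.
For every A with A ⇒* B via unit rules, add B's non-unit alternatives to A; then delete every rule of the form X → Y.

Expr → c c | c b | c Term | b Factor; Term → c | Atom c b | c c | b c | b; Atom → b c | c c | b; Factor → c | Term Atom Factor | Atom Atom | Term Term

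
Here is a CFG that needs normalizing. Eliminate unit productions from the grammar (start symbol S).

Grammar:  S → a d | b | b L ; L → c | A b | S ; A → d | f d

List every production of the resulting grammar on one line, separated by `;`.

Unit pairs: L ⇒* {S}.
Replace each nonterminal's rules with the union of the non-unit rules of every nonterminal it unit-derives.

S → a d | b | b L; L → c | A b | a d | b | b L; A → d | f d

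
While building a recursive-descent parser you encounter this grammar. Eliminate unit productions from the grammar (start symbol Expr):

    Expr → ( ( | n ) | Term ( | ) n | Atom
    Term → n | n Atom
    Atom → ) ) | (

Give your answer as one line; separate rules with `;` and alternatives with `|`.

Expr → ) ) | ( | ( ( | n ) | Term ( | ) n; Term → n | n Atom; Atom → ) ) | (

Unit pairs: Expr ⇒* {Atom}.
For each unit pair (A, B), copy every non-unit production of B to A, then drop all unit productions.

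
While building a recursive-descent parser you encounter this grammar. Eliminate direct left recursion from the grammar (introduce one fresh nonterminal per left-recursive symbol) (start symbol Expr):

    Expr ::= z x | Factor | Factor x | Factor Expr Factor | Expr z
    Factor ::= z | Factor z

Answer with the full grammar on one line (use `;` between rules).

Expr, Factor are directly left-recursive.
For Expr: α = {z}, β = {z x, Factor, Factor x, Factor Expr Factor}. Rewrite as Expr → β Expr1 and Expr1 → α Expr1 | ε.
For Factor: α = {z}, β = {z}. Rewrite as Factor → β Factor1 and Factor1 → α Factor1 | ε.

Expr ::= z x Expr1 | Factor Expr1 | Factor x Expr1 | Factor Expr Factor Expr1; Factor ::= z Factor1; Expr1 ::= z Expr1 | epsilon; Factor1 ::= z Factor1 | epsilon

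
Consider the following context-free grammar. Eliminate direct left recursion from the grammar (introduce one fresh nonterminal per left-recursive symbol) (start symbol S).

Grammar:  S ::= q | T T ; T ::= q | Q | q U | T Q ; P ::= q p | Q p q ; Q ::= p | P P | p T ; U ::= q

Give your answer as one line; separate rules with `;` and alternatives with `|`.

S ::= q | T T; T ::= q T' | Q T' | q U T'; P ::= q p | Q p q; Q ::= p | P P | p T; U ::= q; T' ::= Q T' | ε

T is directly left-recursive.
For T: α = {Q}, β = {q, Q, q U}. Rewrite as T → β T' and T' → α T' | ε.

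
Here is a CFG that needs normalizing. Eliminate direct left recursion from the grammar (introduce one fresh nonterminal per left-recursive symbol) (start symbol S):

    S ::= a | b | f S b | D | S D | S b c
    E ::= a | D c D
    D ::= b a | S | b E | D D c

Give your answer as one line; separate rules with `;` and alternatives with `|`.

S ::= a S' | b S' | f S b S' | D S'; E ::= a | D c D; D ::= b a D' | S D' | b E D'; S' ::= D S' | b c S' | eps; D' ::= D c D' | eps

Left recursion appears on S, D.
For S: α = {D, b c}, β = {a, b, f S b, D}. Rewrite as S → β S' and S' → α S' | ε.
For D: α = {D c}, β = {b a, S, b E}. Rewrite as D → β D' and D' → α D' | ε.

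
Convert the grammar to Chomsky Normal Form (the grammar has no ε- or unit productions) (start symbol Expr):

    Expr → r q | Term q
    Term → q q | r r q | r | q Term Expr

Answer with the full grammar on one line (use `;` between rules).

Expr → X1 X2 | Term X2; Term → X2 X2 | X1 Y1 | r | X2 Y2; X1 → r; X2 → q; Y1 → X1 X2; Y2 → Term Expr

Introduce a nonterminal for each terminal appearing in a rule of length ≥ 2: X1 → r, X2 → q.
Binarize each right-hand side of length ≥ 3 by chaining fresh nonterminals (Y1, Y2, …): affected rules were Term → X1 X1 X2; Term → X2 Term Expr.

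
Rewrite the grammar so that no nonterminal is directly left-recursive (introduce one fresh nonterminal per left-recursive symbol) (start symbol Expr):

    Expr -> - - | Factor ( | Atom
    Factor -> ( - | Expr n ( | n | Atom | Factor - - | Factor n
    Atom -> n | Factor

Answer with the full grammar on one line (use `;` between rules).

Left recursion appears on Factor.
For Factor: α = {- -, n}, β = {( -, Expr n (, n, Atom}. Rewrite as Factor → β Factor1 and Factor1 → α Factor1 | ε.

Expr -> - - | Factor ( | Atom; Factor -> ( - Factor1 | Expr n ( Factor1 | n Factor1 | Atom Factor1; Atom -> n | Factor; Factor1 -> - - Factor1 | n Factor1 | ε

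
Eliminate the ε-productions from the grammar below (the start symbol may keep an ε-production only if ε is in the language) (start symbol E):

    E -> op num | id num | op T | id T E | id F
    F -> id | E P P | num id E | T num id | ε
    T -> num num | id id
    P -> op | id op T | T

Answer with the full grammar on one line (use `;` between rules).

E -> op num | id num | op T | id T E | id F | id; F -> id | E P P | num id E | T num id; T -> num num | id id; P -> op | id op T | T

The nullable symbols are {F}.
ε ∉ L(G), so no ε-production is kept.
Add the nullable-subset variants: E → id F gives id F | id.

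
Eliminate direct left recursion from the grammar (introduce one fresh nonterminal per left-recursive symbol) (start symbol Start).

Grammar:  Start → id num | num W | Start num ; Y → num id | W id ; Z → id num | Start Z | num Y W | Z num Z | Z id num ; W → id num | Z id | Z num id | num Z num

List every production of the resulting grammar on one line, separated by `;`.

Left recursion appears on Start, Z.
For Start: α = {num}, β = {id num, num W}. Rewrite as Start → β Start1 and Start1 → α Start1 | ε.
For Z: α = {num Z, id num}, β = {id num, Start Z, num Y W}. Rewrite as Z → β Z1 and Z1 → α Z1 | ε.

Start → id num Start1 | num W Start1; Y → num id | W id; Z → id num Z1 | Start Z Z1 | num Y W Z1; W → id num | Z id | Z num id | num Z num; Start1 → num Start1 | ε; Z1 → num Z Z1 | id num Z1 | ε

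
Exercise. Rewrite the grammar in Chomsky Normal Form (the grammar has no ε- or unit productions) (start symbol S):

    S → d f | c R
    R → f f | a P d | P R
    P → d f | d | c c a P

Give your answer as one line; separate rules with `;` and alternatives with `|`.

S → X1 X2 | X3 R; R → X2 X2 | X4 Y1 | P R; P → X1 X2 | d | X3 Y2; X1 → d; X2 → f; X3 → c; X4 → a; Y1 → P X1; Y2 → X3 Y3; Y3 → X4 P

Introduce a nonterminal for each terminal appearing in a rule of length ≥ 2: X1 → d, X2 → f, X3 → c, X4 → a.
Binarize each right-hand side of length ≥ 3 by chaining fresh nonterminals (Y1, Y2, …): affected rules were R → X4 P X1; P → X3 X3 X4 P.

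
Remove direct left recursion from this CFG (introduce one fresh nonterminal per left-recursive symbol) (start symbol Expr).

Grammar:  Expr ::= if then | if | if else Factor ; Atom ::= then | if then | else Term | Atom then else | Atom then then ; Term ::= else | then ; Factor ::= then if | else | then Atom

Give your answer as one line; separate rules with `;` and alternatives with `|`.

Expr ::= if then | if | if else Factor; Atom ::= then Atom1 | if then Atom1 | else Term Atom1; Term ::= else | then; Factor ::= then if | else | then Atom; Atom1 ::= then else Atom1 | then then Atom1 | eps

Atom is directly left-recursive.
For Atom: α = {then else, then then}, β = {then, if then, else Term}. Rewrite as Atom → β Atom1 and Atom1 → α Atom1 | ε.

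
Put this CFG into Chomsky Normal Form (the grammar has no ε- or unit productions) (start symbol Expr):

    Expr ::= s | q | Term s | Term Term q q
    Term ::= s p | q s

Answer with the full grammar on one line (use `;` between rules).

Expr ::= s | q | Term X1 | Term Y1; Term ::= X1 X3 | X2 X1; X1 ::= s; X2 ::= q; X3 ::= p; Y1 ::= Term Y2; Y2 ::= X2 X2

Introduce a nonterminal for each terminal appearing in a rule of length ≥ 2: X1 → s, X2 → q, X3 → p.
Binarize each right-hand side of length ≥ 3 by chaining fresh nonterminals (Y1, Y2, …): affected rules were Expr → Term Term X2 X2.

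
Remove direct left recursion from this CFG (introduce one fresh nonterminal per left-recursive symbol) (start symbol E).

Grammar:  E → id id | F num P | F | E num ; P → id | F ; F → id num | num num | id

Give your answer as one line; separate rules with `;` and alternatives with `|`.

E → id id E' | F num P E' | F E'; P → id | F; F → id num | num num | id; E' → num E' | ε

Directly left-recursive nonterminal: E.
For E: α = {num}, β = {id id, F num P, F}. Rewrite as E → β E' and E' → α E' | ε.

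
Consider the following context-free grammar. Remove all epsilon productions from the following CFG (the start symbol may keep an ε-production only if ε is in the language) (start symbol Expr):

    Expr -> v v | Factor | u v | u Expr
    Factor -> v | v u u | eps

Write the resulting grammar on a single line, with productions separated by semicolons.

The nullable symbols are {Expr, Factor}.
ε ∈ L(G) since Expr is nullable, so keep Expr → ε.
Expand every rule over subsets of its nullable positions: Expr → u Expr gives u Expr | u.

Expr -> v v | Factor | u v | u Expr | u | eps; Factor -> v | v u u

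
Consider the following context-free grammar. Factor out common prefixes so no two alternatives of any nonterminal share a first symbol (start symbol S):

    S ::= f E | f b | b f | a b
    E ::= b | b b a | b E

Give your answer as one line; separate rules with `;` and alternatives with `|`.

S ::= b f | a b | f S'; E ::= b E'; S' ::= E | b; E' ::= ε | b a | E

S has alternatives sharing prefix 'f': factor to S → f S' with S' → E | b.
E has alternatives sharing prefix 'b': factor to E → b E' with E' → ε | b a | E.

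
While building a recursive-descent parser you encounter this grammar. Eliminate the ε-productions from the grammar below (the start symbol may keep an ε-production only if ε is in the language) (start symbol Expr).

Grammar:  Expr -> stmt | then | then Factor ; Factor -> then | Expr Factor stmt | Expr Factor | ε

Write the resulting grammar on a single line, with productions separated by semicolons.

Expr -> stmt | then | then Factor; Factor -> then | Expr Factor stmt | Expr stmt | Expr Factor | Expr

The nullable symbols are {Factor}.
ε ∉ L(G), so no ε-production is kept.
For each production, add variants omitting each subset of nullable occurrences: Factor → Expr Factor stmt gives Expr Factor stmt | Expr stmt. Factor → Expr Factor gives Expr Factor | Expr.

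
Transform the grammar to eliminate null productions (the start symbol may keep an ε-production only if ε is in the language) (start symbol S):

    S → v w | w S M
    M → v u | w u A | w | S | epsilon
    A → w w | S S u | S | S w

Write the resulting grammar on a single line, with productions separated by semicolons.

S → v w | w S M | w S; M → v u | w u A | w | S; A → w w | S S u | S | S w

The nullable symbols are {M}.
ε ∉ L(G), so no ε-production is kept.
Expand every rule over subsets of its nullable positions: S → w S M gives w S M | w S.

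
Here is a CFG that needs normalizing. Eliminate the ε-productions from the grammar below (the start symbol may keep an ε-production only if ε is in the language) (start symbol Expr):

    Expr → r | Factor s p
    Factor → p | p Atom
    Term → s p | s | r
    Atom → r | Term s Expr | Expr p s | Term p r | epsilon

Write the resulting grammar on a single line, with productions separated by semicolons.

Expr → r | Factor s p; Factor → p | p Atom; Term → s p | s | r; Atom → r | Term s Expr | Expr p s | Term p r

The nullable symbols are {Atom}.
ε ∉ L(G), so no ε-production is kept.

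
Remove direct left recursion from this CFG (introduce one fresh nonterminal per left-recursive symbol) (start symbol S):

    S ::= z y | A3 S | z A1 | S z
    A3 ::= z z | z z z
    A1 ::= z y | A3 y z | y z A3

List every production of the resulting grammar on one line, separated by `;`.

S ::= z y S' | A3 S S' | z A1 S'; A3 ::= z z | z z z; A1 ::= z y | A3 y z | y z A3; S' ::= z S' | ε

S is directly left-recursive.
For S: α = {z}, β = {z y, A3 S, z A1}. Rewrite as S → β S' and S' → α S' | ε.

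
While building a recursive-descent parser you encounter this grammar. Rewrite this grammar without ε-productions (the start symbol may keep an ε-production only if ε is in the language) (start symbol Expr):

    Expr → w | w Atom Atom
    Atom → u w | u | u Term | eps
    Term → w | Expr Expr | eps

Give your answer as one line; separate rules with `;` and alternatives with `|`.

Expr → w | w Atom Atom | w Atom; Atom → u w | u | u Term; Term → w | Expr Expr

Nullable nonterminals: {Atom, Term}.
ε ∉ L(G), so no ε-production is kept.
Expand every rule over subsets of its nullable positions: Expr → w Atom Atom gives w Atom Atom | w Atom.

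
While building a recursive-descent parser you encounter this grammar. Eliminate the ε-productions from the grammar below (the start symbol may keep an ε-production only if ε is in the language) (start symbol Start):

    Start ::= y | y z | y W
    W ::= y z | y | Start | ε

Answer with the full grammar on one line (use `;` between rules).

Start ::= y | y z | y W; W ::= y z | y | Start

The nullable symbols are {W}.
ε ∉ L(G), so no ε-production is kept.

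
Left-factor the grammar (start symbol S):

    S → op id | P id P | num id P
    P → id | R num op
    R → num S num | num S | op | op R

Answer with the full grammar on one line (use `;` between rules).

R has alternatives sharing prefix 'num S': factor to R → num S R' with R' → num | ε.
R has alternatives sharing prefix 'op': factor to R → op R'' with R'' → ε | R.

S → op id | P id P | num id P; P → id | R num op; R → num S R' | op R''; R' → num | ε; R'' → ε | R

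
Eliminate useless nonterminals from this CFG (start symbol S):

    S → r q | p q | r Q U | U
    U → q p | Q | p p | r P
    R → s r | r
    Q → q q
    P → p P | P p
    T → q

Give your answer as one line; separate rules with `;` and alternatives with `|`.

Generating nonterminals: {Q, R, S, T, U}.
Reachable from S after that: {Q, S, U}.
Removed useless symbols: {P, R, T} and every production mentioning them.

S → r q | p q | r Q U | U; U → q p | Q | p p; Q → q q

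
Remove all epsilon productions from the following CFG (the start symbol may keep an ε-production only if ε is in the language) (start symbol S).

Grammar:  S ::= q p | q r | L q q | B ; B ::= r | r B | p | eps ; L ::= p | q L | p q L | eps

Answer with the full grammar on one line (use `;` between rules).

S ::= q p | q r | L q q | q q | B | eps; B ::= r | r B | p; L ::= p | q L | q | p q L | p q

Nullable set = {B, L, S}.
ε ∈ L(G) since S is nullable, so keep S → ε.
For each production, add variants omitting each subset of nullable occurrences: S → L q q gives L q q | q q. L → q L gives q L | q. L → p q L gives p q L | p q.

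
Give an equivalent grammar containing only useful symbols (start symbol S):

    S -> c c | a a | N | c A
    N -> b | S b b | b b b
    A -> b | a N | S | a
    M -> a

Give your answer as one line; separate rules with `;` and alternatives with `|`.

Generating nonterminals: {A, M, N, S}.
Reachable from S after that: {A, N, S}.
Removed useless symbols: {M} and every production mentioning them.

S -> c c | a a | N | c A; N -> b | S b b | b b b; A -> b | a N | S | a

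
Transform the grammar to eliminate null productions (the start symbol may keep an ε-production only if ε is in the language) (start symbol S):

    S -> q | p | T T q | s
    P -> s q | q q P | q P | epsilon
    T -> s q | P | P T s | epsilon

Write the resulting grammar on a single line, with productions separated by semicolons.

S -> q | p | T T q | T q | s; P -> s q | q q P | q q | q P | q; T -> s q | P | P T s | P s | T s | s

Nullable set = {P, T}.
ε ∉ L(G), so no ε-production is kept.
Add the nullable-subset variants: S → T T q gives T T q | T q. P → q q P gives q q P | q q. P → q P gives q P | q. T → P T s gives P T s | P s | T s | s.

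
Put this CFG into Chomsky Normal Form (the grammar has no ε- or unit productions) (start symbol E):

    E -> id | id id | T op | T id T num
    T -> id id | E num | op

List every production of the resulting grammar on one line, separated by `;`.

Introduce a nonterminal for each terminal appearing in a rule of length ≥ 2: X1 → id, X2 → op, X3 → num.
Binarize each right-hand side of length ≥ 3 by chaining fresh nonterminals (Y1, Y2, …): affected rules were E → T X1 T X3.

E -> id | X1 X1 | T X2 | T Y1; T -> X1 X1 | E X3 | op; X1 -> id; X2 -> op; X3 -> num; Y1 -> X1 Y2; Y2 -> T X3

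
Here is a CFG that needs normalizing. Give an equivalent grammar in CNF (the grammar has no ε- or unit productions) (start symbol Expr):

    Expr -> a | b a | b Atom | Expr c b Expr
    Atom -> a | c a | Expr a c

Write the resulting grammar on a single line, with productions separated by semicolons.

Expr -> a | X1 X2 | X1 Atom | Expr Y1; Atom -> a | X3 X2 | Expr Y3; X1 -> b; X2 -> a; X3 -> c; Y1 -> X3 Y2; Y2 -> X1 Expr; Y3 -> X2 X3

Introduce a nonterminal for each terminal appearing in a rule of length ≥ 2: X1 → b, X2 → a, X3 → c.
Binarize each right-hand side of length ≥ 3 by chaining fresh nonterminals (Y1, Y2, …): affected rules were Expr → Expr X3 X1 Expr; Atom → Expr X2 X3.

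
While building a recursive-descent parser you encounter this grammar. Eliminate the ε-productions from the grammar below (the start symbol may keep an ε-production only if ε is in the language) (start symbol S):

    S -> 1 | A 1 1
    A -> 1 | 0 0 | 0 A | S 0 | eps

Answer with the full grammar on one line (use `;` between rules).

S -> 1 | A 1 1 | 1 1; A -> 1 | 0 0 | 0 A | 0 | S 0

Nullable set = {A}.
ε ∉ L(G), so no ε-production is kept.
Expand every rule over subsets of its nullable positions: S → A 1 1 gives A 1 1 | 1 1. A → 0 A gives 0 A | 0.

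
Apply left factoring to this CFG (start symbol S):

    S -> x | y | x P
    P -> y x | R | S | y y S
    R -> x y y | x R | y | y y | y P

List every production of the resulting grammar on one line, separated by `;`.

S has alternatives sharing prefix 'x': factor to S → x S' with S' → ε | P.
P has alternatives sharing prefix 'y': factor to P → y P' with P' → x | y S.
R has alternatives sharing prefix 'y': factor to R → y R' with R' → ε | y | P.
R has alternatives sharing prefix 'x': factor to R → x R'' with R'' → y y | R.

S -> y | x S'; P -> R | S | y P'; R -> y R' | x R''; S' -> ε | P; P' -> x | y S; R' -> ε | y | P; R'' -> y y | R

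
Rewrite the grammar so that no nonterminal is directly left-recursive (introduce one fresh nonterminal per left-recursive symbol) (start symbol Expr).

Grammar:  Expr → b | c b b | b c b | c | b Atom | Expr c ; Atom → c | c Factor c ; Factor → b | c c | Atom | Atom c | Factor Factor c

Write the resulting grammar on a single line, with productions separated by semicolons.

Expr, Factor are directly left-recursive.
For Expr: α = {c}, β = {b, c b b, b c b, c, b Atom}. Rewrite as Expr → β Expr1 and Expr1 → α Expr1 | ε.
For Factor: α = {Factor c}, β = {b, c c, Atom, Atom c}. Rewrite as Factor → β Factor1 and Factor1 → α Factor1 | ε.

Expr → b Expr1 | c b b Expr1 | b c b Expr1 | c Expr1 | b Atom Expr1; Atom → c | c Factor c; Factor → b Factor1 | c c Factor1 | Atom Factor1 | Atom c Factor1; Expr1 → c Expr1 | eps; Factor1 → Factor c Factor1 | eps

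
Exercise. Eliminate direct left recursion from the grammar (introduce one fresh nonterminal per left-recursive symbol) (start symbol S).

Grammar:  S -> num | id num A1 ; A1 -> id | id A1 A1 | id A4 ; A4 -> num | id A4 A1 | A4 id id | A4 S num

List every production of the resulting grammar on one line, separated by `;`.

A4 is directly left-recursive.
For A4: α = {id id, S num}, β = {num, id A4 A1}. Rewrite as A4 → β A4' and A4' → α A4' | ε.

S -> num | id num A1; A1 -> id | id A1 A1 | id A4; A4 -> num A4' | id A4 A1 A4'; A4' -> id id A4' | S num A4' | ε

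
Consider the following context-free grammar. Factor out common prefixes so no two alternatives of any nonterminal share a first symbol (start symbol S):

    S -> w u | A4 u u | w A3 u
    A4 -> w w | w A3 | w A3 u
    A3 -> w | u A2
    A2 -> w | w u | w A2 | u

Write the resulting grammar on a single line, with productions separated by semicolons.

S has alternatives sharing prefix 'w': factor to S → w S' with S' → u | A3 u.
A4 has alternatives sharing prefix 'w': factor to A4 → w A4' with A4' → w | A3 | A3 u.
A2 has alternatives sharing prefix 'w': factor to A2 → w A2' with A2' → ε | u | A2.
A4' has alternatives sharing prefix 'A3': factor to A4' → A3 A4'' with A4'' → ε | u.

S -> A4 u u | w S'; A4 -> w A4'; A3 -> w | u A2; A2 -> u | w A2'; S' -> u | A3 u; A4' -> w | A3 A4''; A2' -> epsilon | u | A2; A4'' -> epsilon | u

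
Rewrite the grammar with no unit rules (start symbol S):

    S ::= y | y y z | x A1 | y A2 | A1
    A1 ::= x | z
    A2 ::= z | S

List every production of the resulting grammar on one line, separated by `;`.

Unit pairs: A2 ⇒* {A1, S}; S ⇒* {A1}.
For every A with A ⇒* B via unit rules, add B's non-unit alternatives to A; then delete every rule of the form X → Y.

S ::= x | z | y | y y z | x A1 | y A2; A1 ::= x | z; A2 ::= z | x | y | y y z | x A1 | y A2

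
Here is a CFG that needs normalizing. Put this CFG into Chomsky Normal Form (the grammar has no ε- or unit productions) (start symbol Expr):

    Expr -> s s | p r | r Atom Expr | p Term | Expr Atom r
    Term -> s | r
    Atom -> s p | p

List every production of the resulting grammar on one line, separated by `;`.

Expr -> X1 X1 | X2 X3 | X3 Y1 | X2 Term | Expr Y2; Term -> s | r; Atom -> X1 X2 | p; X1 -> s; X2 -> p; X3 -> r; Y1 -> Atom Expr; Y2 -> Atom X3

Introduce a nonterminal for each terminal appearing in a rule of length ≥ 2: X1 → s, X2 → p, X3 → r.
Binarize each right-hand side of length ≥ 3 by chaining fresh nonterminals (Y1, Y2, …): affected rules were Expr → X3 Atom Expr; Expr → Expr Atom X3.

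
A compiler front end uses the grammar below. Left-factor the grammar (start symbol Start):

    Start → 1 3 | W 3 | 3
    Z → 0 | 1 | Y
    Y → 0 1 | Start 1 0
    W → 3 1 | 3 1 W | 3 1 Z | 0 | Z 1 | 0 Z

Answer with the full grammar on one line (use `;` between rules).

W has alternatives sharing prefix '3 1': factor to W → 3 1 W1 with W1 → ε | W | Z.
W has alternatives sharing prefix '0': factor to W → 0 W2 with W2 → ε | Z.

Start → 1 3 | W 3 | 3; Z → 0 | 1 | Y; Y → 0 1 | Start 1 0; W → Z 1 | 3 1 W1 | 0 W2; W1 → ε | W | Z; W2 → ε | Z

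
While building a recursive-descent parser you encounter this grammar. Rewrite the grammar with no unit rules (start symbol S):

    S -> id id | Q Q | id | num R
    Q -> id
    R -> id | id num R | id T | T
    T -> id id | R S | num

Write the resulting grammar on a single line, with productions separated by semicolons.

S -> id id | Q Q | id | num R; Q -> id; R -> id | id num R | id T | id id | R S | num; T -> id id | R S | num

Unit pairs: R ⇒* {T}.
Replace each nonterminal's rules with the union of the non-unit rules of every nonterminal it unit-derives.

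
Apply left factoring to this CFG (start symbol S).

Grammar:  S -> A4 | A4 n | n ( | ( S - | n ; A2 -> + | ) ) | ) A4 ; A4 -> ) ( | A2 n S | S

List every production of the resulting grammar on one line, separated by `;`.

S has alternatives sharing prefix 'A4': factor to S → A4 S' with S' → ε | n.
S has alternatives sharing prefix 'n': factor to S → n S'' with S'' → ( | ε.
A2 has alternatives sharing prefix ')': factor to A2 → ) A2' with A2' → ) | A4.

S -> ( S - | A4 S' | n S''; A2 -> + | ) A2'; A4 -> ) ( | A2 n S | S; S' -> ε | n; S'' -> ( | ε; A2' -> ) | A4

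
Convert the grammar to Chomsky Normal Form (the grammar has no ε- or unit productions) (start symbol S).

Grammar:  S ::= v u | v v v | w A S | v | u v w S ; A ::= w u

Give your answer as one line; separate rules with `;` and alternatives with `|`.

S ::= X1 X2 | X1 Y1 | X3 Y2 | v | X2 Y3; A ::= X3 X2; X1 ::= v; X2 ::= u; X3 ::= w; Y1 ::= X1 X1; Y2 ::= A S; Y3 ::= X1 Y4; Y4 ::= X3 S

Introduce a nonterminal for each terminal appearing in a rule of length ≥ 2: X1 → v, X2 → u, X3 → w.
Binarize each right-hand side of length ≥ 3 by chaining fresh nonterminals (Y1, Y2, …): affected rules were S → X1 X1 X1; S → X3 A S; S → X2 X1 X3 S.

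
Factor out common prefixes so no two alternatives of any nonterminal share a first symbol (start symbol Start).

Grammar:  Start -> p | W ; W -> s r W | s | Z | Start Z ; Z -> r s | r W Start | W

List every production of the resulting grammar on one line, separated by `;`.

W has alternatives sharing prefix 's': factor to W → s W1 with W1 → r W | ε.
Z has alternatives sharing prefix 'r': factor to Z → r Z1 with Z1 → s | W Start.

Start -> p | W; W -> Z | Start Z | s W1; Z -> W | r Z1; W1 -> r W | ε; Z1 -> s | W Start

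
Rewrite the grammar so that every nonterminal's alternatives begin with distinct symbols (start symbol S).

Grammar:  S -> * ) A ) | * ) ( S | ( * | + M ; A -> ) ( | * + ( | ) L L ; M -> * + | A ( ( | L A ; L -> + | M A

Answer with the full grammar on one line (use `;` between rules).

S has alternatives sharing prefix '* )': factor to S → * ) S' with S' → A ) | ( S.
A has alternatives sharing prefix ')': factor to A → ) A' with A' → ( | L L.

S -> ( * | + M | * ) S'; A -> * + ( | ) A'; M -> * + | A ( ( | L A; L -> + | M A; S' -> A ) | ( S; A' -> ( | L L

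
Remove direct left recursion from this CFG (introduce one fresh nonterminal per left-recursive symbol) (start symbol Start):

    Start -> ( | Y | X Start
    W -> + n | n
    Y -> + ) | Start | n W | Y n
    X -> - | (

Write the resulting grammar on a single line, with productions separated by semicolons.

Left recursion appears on Y.
For Y: α = {n}, β = {+ ), Start, n W}. Rewrite as Y → β Y1 and Y1 → α Y1 | ε.

Start -> ( | Y | X Start; W -> + n | n; Y -> + ) Y1 | Start Y1 | n W Y1; X -> - | (; Y1 -> n Y1 | ε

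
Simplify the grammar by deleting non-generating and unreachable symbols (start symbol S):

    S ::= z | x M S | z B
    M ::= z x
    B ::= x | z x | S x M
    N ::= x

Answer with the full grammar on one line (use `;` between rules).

Generating nonterminals: {B, M, N, S}.
Reachable from S after that: {B, M, S}.
Removed useless symbols: {N} and every production mentioning them.

S ::= z | x M S | z B; M ::= z x; B ::= x | z x | S x M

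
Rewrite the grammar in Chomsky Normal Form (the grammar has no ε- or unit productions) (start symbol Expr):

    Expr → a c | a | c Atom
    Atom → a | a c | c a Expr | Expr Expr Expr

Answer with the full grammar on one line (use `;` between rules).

Introduce a nonterminal for each terminal appearing in a rule of length ≥ 2: X1 → a, X2 → c.
Binarize each right-hand side of length ≥ 3 by chaining fresh nonterminals (Y1, Y2, …): affected rules were Atom → X2 X1 Expr; Atom → Expr Expr Expr.

Expr → X1 X2 | a | X2 Atom; Atom → a | X1 X2 | X2 Y1 | Expr Y2; X1 → a; X2 → c; Y1 → X1 Expr; Y2 → Expr Expr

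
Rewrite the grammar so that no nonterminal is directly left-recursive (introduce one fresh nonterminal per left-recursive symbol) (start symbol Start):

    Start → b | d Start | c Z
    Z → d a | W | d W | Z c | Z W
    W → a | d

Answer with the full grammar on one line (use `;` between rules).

Start → b | d Start | c Z; Z → d a Z1 | W Z1 | d W Z1; W → a | d; Z1 → c Z1 | W Z1 | ε

Directly left-recursive nonterminal: Z.
For Z: α = {c, W}, β = {d a, W, d W}. Rewrite as Z → β Z1 and Z1 → α Z1 | ε.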